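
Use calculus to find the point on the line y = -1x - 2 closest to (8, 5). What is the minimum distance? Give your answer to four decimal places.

10.6066

Minimize D(x)^2 = (x - 8)^2 + (-x - 7)^2.
d/dx[D^2] = 2(x - 8) + 2·(-1)·(-x - 7) = 0 ⇒ x = 1/2.
Then y = -5/2 and the distance is √(225/2) ≈ 10.6066.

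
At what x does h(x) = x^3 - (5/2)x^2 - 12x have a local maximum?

h'(x) = 3x^2 - 5x - 12 = 0 at x = -4/3, 3.
Second-derivative test with h''(x) = 6x - 5: h''(-4/3) = -13 < 0 ⇒ local maximum; h''(3) = 13 > 0 ⇒ local minimum.
Thus h has its local maximum at x = -4/3, with value 248/27.

-4/3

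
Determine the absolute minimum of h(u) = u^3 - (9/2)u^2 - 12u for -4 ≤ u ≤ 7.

The derivative is 3u^2 - 9u - 12, which vanishes at u = -1 and u = 4.
Evaluating at the critical points and endpoints: h(-4) = -88,  h(-1) = 13/2,  h(4) = -56,  h(7) = 77/2.
Hence the absolute minimum is -88 at u = -4.

-88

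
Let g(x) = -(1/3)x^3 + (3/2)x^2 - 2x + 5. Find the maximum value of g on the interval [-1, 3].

g'(x) = -x^2 + 3x - 2, which vanishes at x = 1 and x = 2.
Candidates: g(-1) = 53/6,  g(1) = 25/6,  g(2) = 13/3,  g(3) = 7/2.
The maximum over the interval is 53/6, attained at x = -1.

53/6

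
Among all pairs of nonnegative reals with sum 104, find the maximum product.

With x + y = 104, the product is P(x) = x(104 − x).
P'(x) = 104 − 2x = 0 gives x = 52; P'' = −2 < 0, so this is the maximum.
P = 52·52 = 2704.

2704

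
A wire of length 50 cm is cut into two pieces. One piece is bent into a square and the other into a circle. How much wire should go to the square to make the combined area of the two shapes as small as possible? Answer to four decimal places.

Let x be the length used for the square. Square side x/4; circle radius (50−x)/(2π).
A(x) = (x/4)² + π·((50−x)/(2π))² = x²/16 + (50−x)²/(4π) for 0 ≤ x ≤ 50. A'(x) = x/8 − (50−x)/(2π) = 0 gives x = 4·50/(π+4) ≈ 28.0050.
A'' = 1/8 + 1/(2π) > 0, so this gives the minimum combined area; x ≈ 28.0050 cm to the square.

28.0050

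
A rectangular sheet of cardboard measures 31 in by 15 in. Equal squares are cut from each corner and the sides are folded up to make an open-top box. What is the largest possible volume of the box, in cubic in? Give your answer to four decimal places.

With cut size x, the volume is V(x) = x(31 − 2x)(15 − 2x) for 0 < x < 7.5.
V'(x) = 12x^2 − 184x + 465. Setting V'(x) = 0 gives x ≈ 3.1914 (the root in (0, 7.5)).
V''(x) = 24x − 184 is negative there, so this is the maximum; V ≈ 676.9959.

676.9959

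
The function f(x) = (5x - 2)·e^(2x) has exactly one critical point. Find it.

-1/10

f'(x) = 5·e^(2x) + (5x - 2)·2·e^(2x) = (10x + 1)·e^(2x). Since e^(2x) > 0, the only critical point is x = -1/10.
f''(-1/10) has the same sign as 10 > 0, so this is a local minimum.
f(-1/10) = (-5/2)·e^(-1/5) ≈ -2.0468.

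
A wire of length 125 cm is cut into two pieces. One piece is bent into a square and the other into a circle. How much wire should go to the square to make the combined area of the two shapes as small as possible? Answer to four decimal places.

Let x be the length used for the square. Square side x/4; circle radius (125−x)/(2π).
A(x) = (x/4)² + π·((125−x)/(2π))² = x²/16 + (125−x)²/(4π) for 0 ≤ x ≤ 125. A'(x) = x/8 − (125−x)/(2π) = 0 gives x = 4·125/(π+4) ≈ 70.0124.
A'' = 1/8 + 1/(2π) > 0, so this gives the minimum combined area; x ≈ 70.0124 cm to the square.

70.0124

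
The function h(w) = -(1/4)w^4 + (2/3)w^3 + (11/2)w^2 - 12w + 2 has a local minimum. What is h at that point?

-49/12

h'(w) = -w^3 + 2w^2 + 11w - 12. Setting h'(w) = 0 gives w ∈ {-3, 1, 4}.
Second-derivative test with h''(w) = -3w^2 + 4w + 11: h''(-3) = -28 < 0 ⇒ local maximum; h''(1) = 12 > 0 ⇒ local minimum; h''(4) = -21 < 0 ⇒ local maximum.
The local minimum is h(1) = -49/12.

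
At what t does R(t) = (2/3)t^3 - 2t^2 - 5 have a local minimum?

R'(t) = 2t^2 - 4t = 0 at t = 0, 2.
R''(t) = 4t - 4. R''(0) = -4 < 0 ⇒ local maximum; R''(2) = 4 > 0 ⇒ local minimum.
The local minimum is R(2) = -23/3.

2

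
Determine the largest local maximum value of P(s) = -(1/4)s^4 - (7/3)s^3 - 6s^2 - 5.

-5

Critical points: P'(s) = -s^3 - 7s^2 - 12s vanishes at s = -4, -3, 0.
Second-derivative test with P''(s) = -3s^2 - 14s - 12: P''(-4) = -4 < 0 ⇒ local maximum; P''(-3) = 3 > 0 ⇒ local minimum; P''(0) = -12 < 0 ⇒ local maximum.
So the largest local maximum value is P(0) = -5.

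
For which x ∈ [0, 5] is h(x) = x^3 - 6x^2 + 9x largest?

The derivative is 3x^2 - 12x + 9, which vanishes at x = 1 and x = 3.
Compare values at every candidate in [0, 5]: h(0) = 0; h(1) = 4; h(3) = 0; h(5) = 20.
So the maximum is h(5) = 20.

5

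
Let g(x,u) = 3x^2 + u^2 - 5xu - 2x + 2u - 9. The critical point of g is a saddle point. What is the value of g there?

-121/13

∂g/∂x = 6x - 5u - 2 = 0 and ∂g/∂u = -5x + 2u + 2 = 0, so (x, u) = (6/13, 2/13).
The Hessian has g_{xx} = 6, g_{uu} = 2, g_{xu} = -5, giving D = -13 < 0, so the point is a saddle point.
g(6/13, 2/13) = -121/13.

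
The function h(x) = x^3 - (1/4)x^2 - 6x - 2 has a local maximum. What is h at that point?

86/27

h'(x) = 3x^2 - (1/2)x - 6 = 0 at x = -4/3, 3/2.
h''(x) = 6x - 1/2. h''(-4/3) = -17/2 < 0 ⇒ local maximum; h''(3/2) = 17/2 > 0 ⇒ local minimum.
The local maximum is h(-4/3) = 86/27.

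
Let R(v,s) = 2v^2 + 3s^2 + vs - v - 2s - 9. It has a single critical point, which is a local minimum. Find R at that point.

-216/23

∂R/∂v = 4v + s - 1 = 0 and ∂R/∂s = v + 6s - 2 = 0, so (v, s) = (4/23, 7/23).
The Hessian has R_{vv} = 4, R_{ss} = 6, R_{vs} = 1, giving D = 23 > 0 with R_{vv} > 0, so the point is a local minimum.
R(4/23, 7/23) = -216/23.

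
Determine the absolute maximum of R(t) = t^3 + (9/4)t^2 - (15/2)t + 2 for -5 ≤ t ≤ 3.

The derivative is 3t^2 + (9/2)t - 15/2, which vanishes at t = -5/2 and t = 1.
Compare values at every candidate in [-5, 3]: R(-5) = -117/4, R(-5/2) = 307/16, R(1) = -9/4, R(3) = 107/4.
So the maximum is R(3) = 107/4.

107/4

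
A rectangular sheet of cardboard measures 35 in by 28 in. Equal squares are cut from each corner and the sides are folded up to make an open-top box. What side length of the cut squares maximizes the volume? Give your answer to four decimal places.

With cut size x, the volume is V(x) = x(35 − 2x)(28 − 2x) for 0 < x < 14.
V'(x) = 12x^2 − 252x + 980. Setting V'(x) = 0 gives x ≈ 5.1537 (the root in (0, 14)).
V''(x) = 24x − 252 is negative there, so this is the maximum; V ≈ 2251.5294.

5.1537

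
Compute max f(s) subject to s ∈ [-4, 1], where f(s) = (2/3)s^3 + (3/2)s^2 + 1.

19/6

The derivative is 2s^2 + 3s, which vanishes at s = -3/2 and s = 0.
Compare values at every candidate in [-4, 1]: f(-4) = -53/3, f(-3/2) = 17/8, f(0) = 1, f(1) = 19/6.
The maximum over the interval is 19/6, attained at s = 1.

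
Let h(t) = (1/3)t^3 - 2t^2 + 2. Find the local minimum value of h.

Critical points: h'(t) = t^2 - 4t vanishes at t = 0, 4.
Second-derivative test with h''(t) = 2t - 4: h''(0) = -4 < 0 ⇒ local maximum; h''(4) = 4 > 0 ⇒ local minimum.
So the local minimum value is h(4) = -26/3.

-26/3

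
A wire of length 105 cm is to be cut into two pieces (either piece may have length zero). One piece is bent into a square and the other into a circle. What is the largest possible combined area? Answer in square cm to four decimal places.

Let x be the length used for the square. Square side x/4; circle radius (105−x)/(2π).
A(x) = (x/4)² + π·((105−x)/(2π))² = x²/16 + (105−x)²/(4π) for 0 ≤ x ≤ 105. A'(x) = x/8 − (105−x)/(2π) = 0 gives x = 4·105/(π+4) ≈ 58.8104.
A'' > 0, so the interior critical point is a minimum; the maximum is at an endpoint. A(0) = 877.3416 and A(105) = 689.0625, so the largest area is 877.3416.

877.3416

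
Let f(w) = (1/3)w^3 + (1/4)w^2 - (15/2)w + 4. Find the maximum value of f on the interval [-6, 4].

79/4

f'(w) = w^2 + (1/2)w - 15/2, which vanishes at w = -3 and w = 5/2.
Compare values at every candidate in [-6, 4]: f(-6) = -14; f(-3) = 79/4; f(5/2) = -383/48; f(4) = -2/3.
So the maximum is f(-3) = 79/4.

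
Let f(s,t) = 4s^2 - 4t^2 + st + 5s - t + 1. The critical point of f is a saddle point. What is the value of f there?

-2/5

∂f/∂s = 8s + t + 5 = 0 and ∂f/∂t = s - 8t - 1 = 0, so (s, t) = (-3/5, -1/5).
The Hessian has f_{ss} = 8, f_{tt} = -8, f_{st} = 1, giving D = -65 < 0, so the point is a saddle point.
f(-3/5, -1/5) = -2/5.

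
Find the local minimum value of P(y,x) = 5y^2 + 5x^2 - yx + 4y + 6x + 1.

∂P/∂y = 10y - x + 4 = 0 and ∂P/∂x = -y + 10x + 6 = 0, so (y, x) = (-46/99, -64/99).
The Hessian has P_{yy} = 10, P_{xx} = 10, P_{yx} = -1, giving D = 99 > 0 with P_{yy} > 0, so the point is a local minimum.
P(-46/99, -64/99) = -185/99.

-185/99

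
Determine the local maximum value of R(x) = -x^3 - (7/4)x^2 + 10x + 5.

R'(x) = -3x^2 - (7/2)x + 10. Setting R'(x) = 0 gives x ∈ {-5/2, 4/3}.
Second-derivative test with R''(x) = -6x - 7/2: R''(-5/2) = 23/2 > 0 ⇒ local minimum; R''(4/3) = -23/2 < 0 ⇒ local maximum.
The local maximum is R(4/3) = 347/27.

347/27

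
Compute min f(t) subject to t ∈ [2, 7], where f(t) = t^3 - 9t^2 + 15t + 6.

The derivative is 3t^2 - 18t + 15, whose only zero in [2, 7] is t = 5.
Compare values at every candidate in [2, 7]: f(2) = 8, f(5) = -19, f(7) = 13.
Hence the absolute minimum is -19 at t = 5.

-19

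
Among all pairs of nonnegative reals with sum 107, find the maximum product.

11449/4

With x + y = 107, the product is P(x) = x(107 − x).
P'(x) = 107 − 2x = 0 gives x = 107/2; P'' = −2 < 0, so this is the maximum.
P = 107/2·107/2 = 11449/4.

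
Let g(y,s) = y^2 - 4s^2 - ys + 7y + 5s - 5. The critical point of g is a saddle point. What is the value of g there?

-13

∂g/∂y = 2y - s + 7 = 0 and ∂g/∂s = -y - 8s + 5 = 0, so (y, s) = (-3, 1).
The Hessian has g_{yy} = 2, g_{ss} = -8, g_{ys} = -1, giving D = -17 < 0, so the point is a saddle point.
g(-3, 1) = -13.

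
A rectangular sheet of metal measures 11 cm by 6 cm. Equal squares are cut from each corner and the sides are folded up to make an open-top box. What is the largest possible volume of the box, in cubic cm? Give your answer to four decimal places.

With cut size x, the volume is V(x) = x(11 − 2x)(6 − 2x) for 0 < x < 3.
V'(x) = 12x^2 − 68x + 66. Setting V'(x) = 0 gives x ≈ 1.2434 (the root in (0, 3)).
V''(x) = 24x − 68 is negative there, so this is the maximum; V ≈ 37.1883.

37.1883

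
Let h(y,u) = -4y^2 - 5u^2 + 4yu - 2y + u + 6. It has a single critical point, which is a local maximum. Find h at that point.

∂h/∂y = -8y + 4u - 2 = 0 and ∂h/∂u = 4y - 10u + 1 = 0, so (y, u) = (-1/4, 0).
The Hessian has h_{yy} = -8, h_{uu} = -10, h_{yu} = 4, giving D = 64 > 0 with h_{yy} < 0, so the point is a local maximum.
h(-1/4, 0) = 25/4.

25/4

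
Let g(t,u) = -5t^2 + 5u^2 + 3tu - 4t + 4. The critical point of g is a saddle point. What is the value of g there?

∂g/∂t = -10t + 3u - 4 = 0 and ∂g/∂u = 3t + 10u = 0, so (t, u) = (-40/109, 12/109).
The Hessian has g_{tt} = -10, g_{uu} = 10, g_{tu} = 3, giving D = -109 < 0, so the point is a saddle point.
g(-40/109, 12/109) = 516/109.

516/109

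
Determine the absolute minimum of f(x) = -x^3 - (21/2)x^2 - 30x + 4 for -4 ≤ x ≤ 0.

The derivative is -3x^2 - 21x - 30, whose only zero in [-4, 0] is x = -2.
Candidates: f(-4) = 20, f(-2) = 30, f(0) = 4.
The minimum over the interval is 4, attained at x = 0.

4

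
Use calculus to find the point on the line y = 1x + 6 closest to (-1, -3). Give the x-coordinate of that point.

Minimize D(x)^2 = (x + 1)^2 + (x + 9)^2.
d/dx[D^2] = 2(x + 1) + 2·1·(x + 9) = 0 ⇒ x = -5.
Then y = 1 and the distance is √(32) ≈ 5.6569.

-5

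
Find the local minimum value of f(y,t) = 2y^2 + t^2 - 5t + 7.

3/4

∂f/∂y = 4y = 0 and ∂f/∂t = 2t - 5 = 0, so (y, t) = (0, 5/2).
The Hessian has f_{yy} = 4, f_{tt} = 2, f_{yt} = 0, giving D = 8 > 0 with f_{yy} > 0, so the point is a local minimum.
f(0, 5/2) = 3/4.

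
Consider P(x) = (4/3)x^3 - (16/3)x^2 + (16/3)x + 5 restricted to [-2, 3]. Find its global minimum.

-113/3

The derivative is 4x^2 - (32/3)x + 16/3, which vanishes at x = 2/3 and x = 2.
Evaluating at the critical points and endpoints: P(-2) = -113/3; P(2/3) = 533/81; P(2) = 5; P(3) = 9.
Hence the absolute minimum is -113/3 at x = -2.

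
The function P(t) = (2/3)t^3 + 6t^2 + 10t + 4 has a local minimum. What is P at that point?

-2/3

P'(t) = 2t^2 + 12t + 10. Setting P'(t) = 0 gives t ∈ {-5, -1}.
Second-derivative test with P''(t) = 4t + 12: P''(-5) = -8 < 0 ⇒ local maximum; P''(-1) = 8 > 0 ⇒ local minimum.
So the local minimum value is P(-1) = -2/3.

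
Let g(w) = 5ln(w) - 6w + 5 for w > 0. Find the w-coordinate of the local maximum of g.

g'(w) = 5/w − 6 = 0 gives w = 5/6.
g''(w) = -5/w², which is negative for w > 0, so this is a local maximum.
g(5/6) = 5·ln(5/6) - 5 + 5 ≈ -0.9116.

5/6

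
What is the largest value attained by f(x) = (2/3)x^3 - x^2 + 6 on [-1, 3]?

Differentiating, f'(x) = 2x^2 - 2x; which vanishes at x = 0 and x = 1.
Evaluating at the critical points and endpoints: f(-1) = 13/3; f(0) = 6; f(1) = 17/3; f(3) = 15.
So the maximum is f(3) = 15.

15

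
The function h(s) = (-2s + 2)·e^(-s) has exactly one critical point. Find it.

By the product rule, h'(s) = (2s - 4)·e^(-s). Since e^(-s) > 0, the only critical point is s = 2.
h''(2) has the same sign as 2 > 0, so this is a local minimum.
h(2) = (-2)·e^(-2) ≈ -0.2707.

2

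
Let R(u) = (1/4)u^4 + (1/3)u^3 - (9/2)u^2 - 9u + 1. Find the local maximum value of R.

Critical points: R'(u) = u^3 + u^2 - 9u - 9 vanishes at u = -3, -1, 3.
Second-derivative test with R''(u) = 3u^2 + 2u - 9: R''(-3) = 12 > 0 ⇒ local minimum; R''(-1) = -8 < 0 ⇒ local maximum; R''(3) = 24 > 0 ⇒ local minimum.
Thus R has its local maximum at u = -1, with value 65/12.

65/12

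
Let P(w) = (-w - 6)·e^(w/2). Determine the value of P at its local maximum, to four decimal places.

By the product rule, P'(w) = (-(1/2)w - 4)·e^(w/2). Since e^(w/2) > 0, the only critical point is w = -8.
P''(-8) has the same sign as -1/2 < 0, so this is a local maximum.
P(-8) = (2)·e^(-4) ≈ 0.0366.

0.0366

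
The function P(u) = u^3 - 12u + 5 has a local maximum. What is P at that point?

21

Critical points: P'(u) = 3u^2 - 12 vanishes at u = -2, 2.
Since P''(u) = 6u, we get P''(-2) = -12 < 0 ⇒ local maximum; P''(2) = 12 > 0 ⇒ local minimum.
Thus P has its local maximum at u = -2, with value 21.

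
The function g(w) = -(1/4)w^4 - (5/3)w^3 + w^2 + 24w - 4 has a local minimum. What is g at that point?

-169/4

g'(w) = -w^3 - 5w^2 + 2w + 24 = 0 at w = -4, -3, 2.
Since g''(w) = -3w^2 - 10w + 2, we get g''(-4) = -6 < 0 ⇒ local maximum; g''(-3) = 5 > 0 ⇒ local minimum; g''(2) = -30 < 0 ⇒ local maximum.
So the local minimum value is g(-3) = -169/4.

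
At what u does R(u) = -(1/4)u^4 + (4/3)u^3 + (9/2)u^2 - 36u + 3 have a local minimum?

R'(u) = -u^3 + 4u^2 + 9u - 36 = 0 at u = -3, 3, 4.
R''(u) = -3u^2 + 8u + 9. R''(-3) = -42 < 0 ⇒ local maximum; R''(3) = 6 > 0 ⇒ local minimum; R''(4) = -7 < 0 ⇒ local maximum.
Thus R has its local minimum at u = 3, with value -195/4.

3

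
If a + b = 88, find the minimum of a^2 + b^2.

With a + b = 88, a^2 + b^2 = a^2 + (88 − a)^2.
The derivative 2a − 2(88 − a) = 4a − 176 vanishes at a = 44; second derivative 4 > 0, a minimum.
The minimum is 2·(44)^2 = 3872.

3872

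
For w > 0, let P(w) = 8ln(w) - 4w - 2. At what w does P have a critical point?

P'(w) = 8/w − 4 = 0 gives w = 2.
P''(w) = -8/w², which is negative for w > 0, so this is a local maximum.
P(2) = 8·ln(2) - 8 - 2 ≈ -4.4548.

2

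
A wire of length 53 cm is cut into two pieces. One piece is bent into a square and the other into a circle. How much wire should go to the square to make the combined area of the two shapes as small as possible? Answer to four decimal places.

29.6853

Let x be the length used for the square. Square side x/4; circle radius (53−x)/(2π).
A(x) = (x/4)² + π·((53−x)/(2π))² = x²/16 + (53−x)²/(4π) for 0 ≤ x ≤ 53. A'(x) = x/8 − (53−x)/(2π) = 0 gives x = 4·53/(π+4) ≈ 29.6853.
A'' = 1/8 + 1/(2π) > 0, so this gives the minimum combined area; x ≈ 29.6853 cm to the square.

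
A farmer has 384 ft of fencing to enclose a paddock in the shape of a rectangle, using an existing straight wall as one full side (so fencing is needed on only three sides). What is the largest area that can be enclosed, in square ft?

18432

Let the sides perpendicular to the wall have length x and the parallel side y, so 2x + y = 384 and the area is A = xy = x(384 − 2x).
A'(x) = 384 − 4x = 0 gives x = 96, and A''(x) = −4 < 0 confirms a maximum.
Then y = 384 − 2·96 = 192 and A = 18432.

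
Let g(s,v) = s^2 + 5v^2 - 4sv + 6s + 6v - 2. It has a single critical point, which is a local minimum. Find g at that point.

-92

∂g/∂s = 2s - 4v + 6 = 0 and ∂g/∂v = -4s + 10v + 6 = 0, so (s, v) = (-21, -9).
The Hessian has g_{ss} = 2, g_{vv} = 10, g_{sv} = -4, giving D = 4 > 0 with g_{ss} > 0, so the point is a local minimum.
g(-21, -9) = -92.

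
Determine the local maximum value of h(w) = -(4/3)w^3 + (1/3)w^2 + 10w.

h'(w) = -4w^2 + (2/3)w + 10. Setting h'(w) = 0 gives w ∈ {-3/2, 5/3}.
h''(w) = -8w + 2/3. h''(-3/2) = 38/3 > 0 ⇒ local minimum; h''(5/3) = -38/3 < 0 ⇒ local maximum.
Thus h has its local maximum at w = 5/3, with value 925/81.

925/81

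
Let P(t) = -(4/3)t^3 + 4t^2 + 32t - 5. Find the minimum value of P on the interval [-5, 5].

-127/3

Differentiating, P'(t) = -4t^2 + 8t + 32; which vanishes at t = -2 and t = 4.
Evaluating at the critical points and endpoints: P(-5) = 305/3; P(-2) = -127/3; P(4) = 305/3; P(5) = 265/3.
So the minimum is P(-2) = -127/3.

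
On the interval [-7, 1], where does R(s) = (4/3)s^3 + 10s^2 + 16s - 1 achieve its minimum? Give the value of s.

-7

The derivative is 4s^2 + 20s + 16, which vanishes at s = -4 and s = -1.
Compare values at every candidate in [-7, 1]: R(-7) = -241/3; R(-4) = 29/3; R(-1) = -25/3; R(1) = 79/3.
The minimum over the interval is -241/3, attained at s = -7.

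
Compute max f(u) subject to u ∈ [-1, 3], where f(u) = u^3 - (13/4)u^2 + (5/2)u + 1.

Differentiating, f'(u) = 3u^2 - (13/2)u + 5/2; which vanishes at u = 1/2 and u = 5/3.
Evaluating at the critical points and endpoints: f(-1) = -23/4,  f(1/2) = 25/16,  f(5/3) = 83/108,  f(3) = 25/4.
Hence the absolute maximum is 25/4 at u = 3.

25/4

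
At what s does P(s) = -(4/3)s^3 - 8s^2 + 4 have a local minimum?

P'(s) = -4s^2 - 16s. Setting P'(s) = 0 gives s ∈ {-4, 0}.
Since P''(s) = -8s - 16, we get P''(-4) = 16 > 0 ⇒ local minimum; P''(0) = -16 < 0 ⇒ local maximum.
So the local minimum value is P(-4) = -116/3.

-4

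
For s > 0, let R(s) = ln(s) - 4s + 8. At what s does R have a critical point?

1/4

R'(s) = 1/s − 4 = 0 gives s = 1/4.
R''(s) = -1/s², which is negative for s > 0, so this is a local maximum.
R(1/4) = 1·ln(1/4) - 1 + 8 ≈ 5.6137.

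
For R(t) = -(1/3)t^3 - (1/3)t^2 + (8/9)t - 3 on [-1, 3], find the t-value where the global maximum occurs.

R'(t) = -t^2 - (2/3)t + 8/9, whose only zero in [-1, 3] is t = 2/3.
Compare values at every candidate in [-1, 3]: R(-1) = -35/9, R(2/3) = -215/81, R(3) = -37/3.
The maximum over the interval is -215/81, attained at t = 2/3.

2/3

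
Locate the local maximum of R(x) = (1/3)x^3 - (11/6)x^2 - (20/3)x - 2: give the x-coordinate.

-4/3

R'(x) = x^2 - (11/3)x - 20/3. Setting R'(x) = 0 gives x ∈ {-4/3, 5}.
Second-derivative test with R''(x) = 2x - 11/3: R''(-4/3) = -19/3 < 0 ⇒ local maximum; R''(5) = 19/3 > 0 ⇒ local minimum.
The local maximum is R(-4/3) = 230/81.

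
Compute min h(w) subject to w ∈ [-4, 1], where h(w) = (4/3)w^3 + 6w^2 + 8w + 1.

-61/3

h'(w) = 4w^2 + 12w + 8, which vanishes at w = -2 and w = -1.
Candidates: h(-4) = -61/3,  h(-2) = -5/3,  h(-1) = -7/3,  h(1) = 49/3.
The minimum over the interval is -61/3, attained at w = -4.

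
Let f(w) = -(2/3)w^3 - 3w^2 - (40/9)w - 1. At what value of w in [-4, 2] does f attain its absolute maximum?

-4

The derivative is -2w^2 - 6w - 40/9, which vanishes at w = -5/3 and w = -4/3.
Compare values at every candidate in [-4, 2]: f(-4) = 103/9,  f(-5/3) = 94/81,  f(-4/3) = 95/81,  f(2) = -245/9.
Hence the absolute maximum is 103/9 at w = -4.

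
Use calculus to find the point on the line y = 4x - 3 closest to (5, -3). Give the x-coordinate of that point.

5/17

Minimize D(x)^2 = (x - 5)^2 + (4x)^2.
d/dx[D^2] = 2(x - 5) + 2·4·(4x) = 0 ⇒ x = 5/17.
Then y = -31/17 and the distance is √(400/17) ≈ 4.8507.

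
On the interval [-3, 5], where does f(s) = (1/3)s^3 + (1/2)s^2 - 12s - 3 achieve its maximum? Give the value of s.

-3

Differentiating, f'(s) = s^2 + s - 12; whose only zero in [-3, 5] is s = 3.
Evaluating at the critical points and endpoints: f(-3) = 57/2; f(3) = -51/2; f(5) = -53/6.
Hence the absolute maximum is 57/2 at s = -3.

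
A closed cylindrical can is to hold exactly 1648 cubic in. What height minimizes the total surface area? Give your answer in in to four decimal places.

With radius r and height h, πr²h = 1648 so h = 1648/(πr²), and S(r) = 2πr² + 2πrh = 2πr² + 2·1648/r.
S'(r) = 4πr − 2·1648/r² = 0 ⇒ r³ = 1648/(2π), so r ≈ 6.4012 and h = 2r ≈ 12.8023.
S''(r) = 4π + 4·1648/r³ > 0, so this is the minimum; S ≈ 772.3592.

12.8023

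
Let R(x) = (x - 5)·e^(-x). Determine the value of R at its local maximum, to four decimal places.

By the product rule, R'(x) = (-x + 6)·e^(-x). Since e^(-x) > 0, the only critical point is x = 6.
R''(6) has the same sign as -1 < 0, so this is a local maximum.
R(6) = (1)·e^(-6) ≈ 0.0025.

0.0025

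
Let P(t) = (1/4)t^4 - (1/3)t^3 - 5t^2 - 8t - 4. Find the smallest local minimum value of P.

P'(t) = t^3 - t^2 - 10t - 8. Setting P'(t) = 0 gives t ∈ {-2, -1, 4}.
Second-derivative test with P''(t) = 3t^2 - 2t - 10: P''(-2) = 6 > 0 ⇒ local minimum; P''(-1) = -5 < 0 ⇒ local maximum; P''(4) = 30 > 0 ⇒ local minimum.
Thus P has its smallest local minimum at t = 4, with value -220/3.

-220/3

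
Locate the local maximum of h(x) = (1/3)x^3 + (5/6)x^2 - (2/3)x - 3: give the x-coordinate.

h'(x) = x^2 + (5/3)x - 2/3. Setting h'(x) = 0 gives x ∈ {-2, 1/3}.
h''(x) = 2x + 5/3. h''(-2) = -7/3 < 0 ⇒ local maximum; h''(1/3) = 7/3 > 0 ⇒ local minimum.
The local maximum is h(-2) = -1.

-2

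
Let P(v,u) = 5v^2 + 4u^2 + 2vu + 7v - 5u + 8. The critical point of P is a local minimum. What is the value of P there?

217/76

∂P/∂v = 10v + 2u + 7 = 0 and ∂P/∂u = 2v + 8u - 5 = 0, so (v, u) = (-33/38, 16/19).
The Hessian has P_{vv} = 10, P_{uu} = 8, P_{vu} = 2, giving D = 76 > 0 with P_{vv} > 0, so the point is a local minimum.
P(-33/38, 16/19) = 217/76.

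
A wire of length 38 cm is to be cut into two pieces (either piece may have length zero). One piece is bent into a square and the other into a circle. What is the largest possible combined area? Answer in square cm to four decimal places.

Let x be the length used for the square. Square side x/4; circle radius (38−x)/(2π).
A(x) = (x/4)² + π·((38−x)/(2π))² = x²/16 + (38−x)²/(4π) for 0 ≤ x ≤ 38. A'(x) = x/8 − (38−x)/(2π) = 0 gives x = 4·38/(π+4) ≈ 21.2838.
A'' > 0, so the interior critical point is a minimum; the maximum is at an endpoint. A(0) = 114.9099 and A(38) = 90.2500, so the largest area is 114.9099.

114.9099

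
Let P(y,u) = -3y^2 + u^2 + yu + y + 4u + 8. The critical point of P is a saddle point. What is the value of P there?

∂P/∂y = -6y + u + 1 = 0 and ∂P/∂u = y + 2u + 4 = 0, so (y, u) = (-2/13, -25/13).
The Hessian has P_{yy} = -6, P_{uu} = 2, P_{yu} = 1, giving D = -13 < 0, so the point is a saddle point.
P(-2/13, -25/13) = 53/13.

53/13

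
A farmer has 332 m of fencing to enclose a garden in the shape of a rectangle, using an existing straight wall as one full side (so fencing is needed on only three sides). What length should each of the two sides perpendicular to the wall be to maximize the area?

83

Let the sides perpendicular to the wall have length x and the parallel side y, so 2x + y = 332 and the area is A = xy = x(332 − 2x).
A'(x) = 332 − 4x = 0 gives x = 83, and A''(x) = −4 < 0 confirms a maximum.
Then y = 332 − 2·83 = 166 and A = 13778.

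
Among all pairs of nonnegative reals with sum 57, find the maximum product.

With x + y = 57, the product is P(x) = x(57 − x).
P'(x) = 57 − 2x = 0 gives x = 57/2; P'' = −2 < 0, so this is the maximum.
P = 57/2·57/2 = 3249/4.

3249/4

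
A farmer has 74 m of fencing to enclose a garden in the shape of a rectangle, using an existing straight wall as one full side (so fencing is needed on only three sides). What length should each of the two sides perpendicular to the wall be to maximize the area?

37/2

Let the sides perpendicular to the wall have length x and the parallel side y, so 2x + y = 74 and the area is A = xy = x(74 − 2x).
A'(x) = 74 − 4x = 0 gives x = 37/2, and A''(x) = −4 < 0 confirms a maximum.
Then y = 74 − 2·37/2 = 37 and A = 1369/2.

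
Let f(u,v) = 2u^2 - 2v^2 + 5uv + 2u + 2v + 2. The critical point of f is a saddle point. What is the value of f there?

∂f/∂u = 4u + 5v + 2 = 0 and ∂f/∂v = 5u - 4v + 2 = 0, so (u, v) = (-18/41, -2/41).
The Hessian has f_{uu} = 4, f_{vv} = -4, f_{uv} = 5, giving D = -41 < 0, so the point is a saddle point.
f(-18/41, -2/41) = 62/41.

62/41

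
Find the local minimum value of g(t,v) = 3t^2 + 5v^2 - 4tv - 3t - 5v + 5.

10/11

∂g/∂t = 6t - 4v - 3 = 0 and ∂g/∂v = -4t + 10v - 5 = 0, so (t, v) = (25/22, 21/22).
The Hessian has g_{tt} = 6, g_{vv} = 10, g_{tv} = -4, giving D = 44 > 0 with g_{tt} > 0, so the point is a local minimum.
g(25/22, 21/22) = 10/11.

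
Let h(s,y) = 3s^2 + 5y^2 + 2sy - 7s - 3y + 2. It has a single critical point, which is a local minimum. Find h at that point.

∂h/∂s = 6s + 2y - 7 = 0 and ∂h/∂y = 2s + 10y - 3 = 0, so (s, y) = (8/7, 1/14).
The Hessian has h_{ss} = 6, h_{yy} = 10, h_{sy} = 2, giving D = 56 > 0 with h_{ss} > 0, so the point is a local minimum.
h(8/7, 1/14) = -59/28.

-59/28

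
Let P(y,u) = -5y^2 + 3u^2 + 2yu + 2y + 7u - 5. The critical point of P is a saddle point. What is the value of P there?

∂P/∂y = -10y + 2u + 2 = 0 and ∂P/∂u = 2y + 6u + 7 = 0, so (y, u) = (-1/32, -37/32).
The Hessian has P_{yy} = -10, P_{uu} = 6, P_{yu} = 2, giving D = -64 < 0, so the point is a saddle point.
P(-1/32, -37/32) = -581/64.

-581/64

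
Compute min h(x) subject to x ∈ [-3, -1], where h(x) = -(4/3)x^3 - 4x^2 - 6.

The derivative is -4x^2 - 8x, whose only zero in [-3, -1] is x = -2.
Candidates: h(-3) = -6; h(-2) = -34/3; h(-1) = -26/3.
Hence the absolute minimum is -34/3 at x = -2.

-34/3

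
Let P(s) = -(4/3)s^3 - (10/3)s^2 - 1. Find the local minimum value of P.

-331/81

P'(s) = -4s^2 - (20/3)s. Setting P'(s) = 0 gives s ∈ {-5/3, 0}.
Second-derivative test with P''(s) = -8s - 20/3: P''(-5/3) = 20/3 > 0 ⇒ local minimum; P''(0) = -20/3 < 0 ⇒ local maximum.
So the local minimum value is P(-5/3) = -331/81.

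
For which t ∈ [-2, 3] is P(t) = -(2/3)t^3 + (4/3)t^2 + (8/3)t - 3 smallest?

-2/3

P'(t) = -2t^2 + (8/3)t + 8/3, which vanishes at t = -2/3 and t = 2.
Candidates: P(-2) = 7/3, P(-2/3) = -323/81, P(2) = 7/3, P(3) = -1.
Hence the absolute minimum is -323/81 at t = -2/3.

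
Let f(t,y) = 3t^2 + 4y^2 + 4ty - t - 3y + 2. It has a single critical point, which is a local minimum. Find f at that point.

45/32

∂f/∂t = 6t + 4y - 1 = 0 and ∂f/∂y = 4t + 8y - 3 = 0, so (t, y) = (-1/8, 7/16).
The Hessian has f_{tt} = 6, f_{yy} = 8, f_{ty} = 4, giving D = 32 > 0 with f_{tt} > 0, so the point is a local minimum.
f(-1/8, 7/16) = 45/32.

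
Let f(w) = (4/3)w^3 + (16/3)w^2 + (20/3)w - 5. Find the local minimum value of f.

f'(w) = 4w^2 + (32/3)w + 20/3 = 0 at w = -5/3, -1.
Second-derivative test with f''(w) = 8w + 32/3: f''(-5/3) = -8/3 < 0 ⇒ local maximum; f''(-1) = 8/3 > 0 ⇒ local minimum.
So the local minimum value is f(-1) = -23/3.

-23/3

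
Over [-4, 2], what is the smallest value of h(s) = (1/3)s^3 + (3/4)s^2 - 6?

Differentiating, h'(s) = s^2 + (3/2)s; which vanishes at s = -3/2 and s = 0.
Compare values at every candidate in [-4, 2]: h(-4) = -46/3, h(-3/2) = -87/16, h(0) = -6, h(2) = -1/3.
So the minimum is h(-4) = -46/3.

-46/3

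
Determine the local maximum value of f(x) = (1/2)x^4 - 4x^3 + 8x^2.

8

f'(x) = 2x^3 - 12x^2 + 16x. Setting f'(x) = 0 gives x ∈ {0, 2, 4}.
Second-derivative test with f''(x) = 6x^2 - 24x + 16: f''(0) = 16 > 0 ⇒ local minimum; f''(2) = -8 < 0 ⇒ local maximum; f''(4) = 16 > 0 ⇒ local minimum.
The local maximum is f(2) = 8.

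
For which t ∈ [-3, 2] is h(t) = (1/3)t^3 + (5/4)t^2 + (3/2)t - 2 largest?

2

Differentiating, h'(t) = t^2 + (5/2)t + 3/2; which vanishes at t = -3/2 and t = -1.
Compare values at every candidate in [-3, 2]: h(-3) = -17/4,  h(-3/2) = -41/16,  h(-1) = -31/12,  h(2) = 26/3.
The maximum over the interval is 26/3, attained at t = 2.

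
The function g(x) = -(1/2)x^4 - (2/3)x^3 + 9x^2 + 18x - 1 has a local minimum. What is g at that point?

g'(x) = -2x^3 - 2x^2 + 18x + 18 = 0 at x = -3, -1, 3.
g''(x) = -6x^2 - 4x + 18. g''(-3) = -24 < 0 ⇒ local maximum; g''(-1) = 16 > 0 ⇒ local minimum; g''(3) = -48 < 0 ⇒ local maximum.
So the local minimum value is g(-1) = -59/6.

-59/6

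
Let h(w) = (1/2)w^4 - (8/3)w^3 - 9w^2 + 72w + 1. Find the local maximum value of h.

Critical points: h'(w) = 2w^3 - 8w^2 - 18w + 72 vanishes at w = -3, 3, 4.
Since h''(w) = 6w^2 - 16w - 18, we get h''(-3) = 84 > 0 ⇒ local minimum; h''(3) = -12 < 0 ⇒ local maximum; h''(4) = 14 > 0 ⇒ local minimum.
Thus h has its local maximum at w = 3, with value 209/2.

209/2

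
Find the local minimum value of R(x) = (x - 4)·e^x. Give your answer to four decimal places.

-20.0855

Differentiating with the product rule gives R'(x) = (x - 3)·e^x. Since e^x > 0, the only critical point is x = 3.
R''(3) has the same sign as 1 > 0, so this is a local minimum.
R(3) = (-1)·e^(3) ≈ -20.0855.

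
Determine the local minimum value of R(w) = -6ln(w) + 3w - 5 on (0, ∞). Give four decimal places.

-3.1589

R'(w) = -6/w + 3 = 0 gives w = 2.
R''(w) = 6/w², which is positive for w > 0, so this is a local minimum.
R(2) = -6·ln(2) + 6 - 5 ≈ -3.1589.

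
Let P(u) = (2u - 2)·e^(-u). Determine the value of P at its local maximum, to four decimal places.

By the product rule, P'(u) = (-2u + 4)·e^(-u). Since e^(-u) > 0, the only critical point is u = 2.
P''(2) has the same sign as -2 < 0, so this is a local maximum.
P(2) = (2)·e^(-2) ≈ 0.2707.

0.2707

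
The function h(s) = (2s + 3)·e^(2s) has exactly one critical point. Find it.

-2

By the product rule, h'(s) = (4s + 8)·e^(2s). Since e^(2s) > 0, the only critical point is s = -2.
h''(-2) has the same sign as 4 > 0, so this is a local minimum.
h(-2) = (-1)·e^(-4) ≈ -0.0183.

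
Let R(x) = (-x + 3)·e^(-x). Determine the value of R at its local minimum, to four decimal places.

-0.0183

By the product rule, R'(x) = (x - 4)·e^(-x). Since e^(-x) > 0, the only critical point is x = 4.
R''(4) has the same sign as 1 > 0, so this is a local minimum.
R(4) = (-1)·e^(-4) ≈ -0.0183.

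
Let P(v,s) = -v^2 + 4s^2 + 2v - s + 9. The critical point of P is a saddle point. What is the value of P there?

159/16

∂P/∂v = -2v + 2 = 0 and ∂P/∂s = 8s - 1 = 0, so (v, s) = (1, 1/8).
The Hessian has P_{vv} = -2, P_{ss} = 8, P_{vs} = 0, giving D = -16 < 0, so the point is a saddle point.
P(1, 1/8) = 159/16.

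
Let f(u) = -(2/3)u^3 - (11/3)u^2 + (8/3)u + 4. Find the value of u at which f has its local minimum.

f'(u) = -2u^2 - (22/3)u + 8/3. Setting f'(u) = 0 gives u ∈ {-4, 1/3}.
f''(u) = -4u - 22/3. f''(-4) = 26/3 > 0 ⇒ local minimum; f''(1/3) = -26/3 < 0 ⇒ local maximum.
The local minimum is f(-4) = -68/3.

-4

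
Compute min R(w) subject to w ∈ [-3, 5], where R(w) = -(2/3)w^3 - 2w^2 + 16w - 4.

The derivative is -2w^2 - 4w + 16, whose only zero in [-3, 5] is w = 2.
Candidates: R(-3) = -52; R(2) = 44/3; R(5) = -172/3.
Hence the absolute minimum is -172/3 at w = 5.

-172/3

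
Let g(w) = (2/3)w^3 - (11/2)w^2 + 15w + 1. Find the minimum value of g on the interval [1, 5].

67/6

The derivative is 2w^2 - 11w + 15, which vanishes at w = 5/2 and w = 3.
Compare values at every candidate in [1, 5]: g(1) = 67/6, g(5/2) = 349/24, g(3) = 29/2, g(5) = 131/6.
The minimum over the interval is 67/6, attained at w = 1.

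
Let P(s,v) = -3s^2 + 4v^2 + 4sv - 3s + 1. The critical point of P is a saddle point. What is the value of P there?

25/16

∂P/∂s = -6s + 4v - 3 = 0 and ∂P/∂v = 4s + 8v = 0, so (s, v) = (-3/8, 3/16).
The Hessian has P_{ss} = -6, P_{vv} = 8, P_{sv} = 4, giving D = -64 < 0, so the point is a saddle point.
P(-3/8, 3/16) = 25/16.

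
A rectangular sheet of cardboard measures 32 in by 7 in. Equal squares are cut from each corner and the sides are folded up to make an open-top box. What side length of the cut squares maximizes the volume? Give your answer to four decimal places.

With cut size x, the volume is V(x) = x(32 − 2x)(7 − 2x) for 0 < x < 3.5.
V'(x) = 12x^2 − 156x + 224. Setting V'(x) = 0 gives x ≈ 1.6437 (the root in (0, 3.5)).
V''(x) = 24x − 156 is negative there, so this is the maximum; V ≈ 175.2158.

1.6437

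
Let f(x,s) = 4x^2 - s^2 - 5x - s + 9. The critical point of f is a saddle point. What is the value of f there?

∂f/∂x = 8x - 5 = 0 and ∂f/∂s = -2s - 1 = 0, so (x, s) = (5/8, -1/2).
The Hessian has f_{xx} = 8, f_{ss} = -2, f_{xs} = 0, giving D = -16 < 0, so the point is a saddle point.
f(5/8, -1/2) = 123/16.

123/16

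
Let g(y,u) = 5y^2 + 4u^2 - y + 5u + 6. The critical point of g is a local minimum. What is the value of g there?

∂g/∂y = 10y - 1 = 0 and ∂g/∂u = 8u + 5 = 0, so (y, u) = (1/10, -5/8).
The Hessian has g_{yy} = 10, g_{uu} = 8, g_{yu} = 0, giving D = 80 > 0 with g_{yy} > 0, so the point is a local minimum.
g(1/10, -5/8) = 351/80.

351/80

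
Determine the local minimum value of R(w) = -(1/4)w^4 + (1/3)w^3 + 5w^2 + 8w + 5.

17/12

R'(w) = -w^3 + w^2 + 10w + 8 = 0 at w = -2, -1, 4.
Since R''(w) = -3w^2 + 2w + 10, we get R''(-2) = -6 < 0 ⇒ local maximum; R''(-1) = 5 > 0 ⇒ local minimum; R''(4) = -30 < 0 ⇒ local maximum.
Thus R has its local minimum at w = -1, with value 17/12.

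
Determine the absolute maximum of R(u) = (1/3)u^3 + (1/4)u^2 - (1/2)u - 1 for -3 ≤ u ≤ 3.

Differentiating, R'(u) = u^2 + (1/2)u - 1/2; which vanishes at u = -1 and u = 1/2.
Evaluating at the critical points and endpoints: R(-3) = -25/4; R(-1) = -7/12; R(1/2) = -55/48; R(3) = 35/4.
Hence the absolute maximum is 35/4 at u = 3.

35/4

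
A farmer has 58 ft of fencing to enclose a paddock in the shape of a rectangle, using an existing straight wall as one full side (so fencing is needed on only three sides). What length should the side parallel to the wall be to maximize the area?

29

Let the sides perpendicular to the wall have length x and the parallel side y, so 2x + y = 58 and the area is A = xy = x(58 − 2x).
A'(x) = 58 − 4x = 0 gives x = 29/2, and A''(x) = −4 < 0 confirms a maximum.
Then y = 58 − 2·29/2 = 29 and A = 841/2.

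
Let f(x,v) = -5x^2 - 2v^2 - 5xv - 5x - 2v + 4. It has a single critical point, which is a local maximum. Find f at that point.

∂f/∂x = -10x - 5v - 5 = 0 and ∂f/∂v = -5x - 4v - 2 = 0, so (x, v) = (-2/3, 1/3).
The Hessian has f_{xx} = -10, f_{vv} = -4, f_{xv} = -5, giving D = 15 > 0 with f_{xx} < 0, so the point is a local maximum.
f(-2/3, 1/3) = 16/3.

16/3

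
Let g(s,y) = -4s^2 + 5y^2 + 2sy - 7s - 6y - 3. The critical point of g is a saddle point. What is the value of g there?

∂g/∂s = -8s + 2y - 7 = 0 and ∂g/∂y = 2s + 10y - 6 = 0, so (s, y) = (-29/42, 31/42).
The Hessian has g_{ss} = -8, g_{yy} = 10, g_{sy} = 2, giving D = -84 < 0, so the point is a saddle point.
g(-29/42, 31/42) = -235/84.

-235/84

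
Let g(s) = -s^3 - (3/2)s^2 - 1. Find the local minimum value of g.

Critical points: g'(s) = -3s^2 - 3s vanishes at s = -1, 0.
Since g''(s) = -6s - 3, we get g''(-1) = 3 > 0 ⇒ local minimum; g''(0) = -3 < 0 ⇒ local maximum.
So the local minimum value is g(-1) = -3/2.

-3/2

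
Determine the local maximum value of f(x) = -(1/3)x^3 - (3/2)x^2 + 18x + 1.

f'(x) = -x^2 - 3x + 18 = 0 at x = -6, 3.
f''(x) = -2x - 3. f''(-6) = 9 > 0 ⇒ local minimum; f''(3) = -9 < 0 ⇒ local maximum.
So the local maximum value is f(3) = 65/2.

65/2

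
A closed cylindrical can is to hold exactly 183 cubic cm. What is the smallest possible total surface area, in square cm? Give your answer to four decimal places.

178.4358

With radius r and height h, πr²h = 183 so h = 183/(πr²), and S(r) = 2πr² + 2πrh = 2πr² + 2·183/r.
S'(r) = 4πr − 2·183/r² = 0 ⇒ r³ = 183/(2π), so r ≈ 3.0767 and h = 2r ≈ 6.1535.
S''(r) = 4π + 4·183/r³ > 0, so this is the minimum; S ≈ 178.4358.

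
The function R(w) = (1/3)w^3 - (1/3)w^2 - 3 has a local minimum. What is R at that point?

-247/81

Critical points: R'(w) = w^2 - (2/3)w vanishes at w = 0, 2/3.
Since R''(w) = 2w - 2/3, we get R''(0) = -2/3 < 0 ⇒ local maximum; R''(2/3) = 2/3 > 0 ⇒ local minimum.
Thus R has its local minimum at w = 2/3, with value -247/81.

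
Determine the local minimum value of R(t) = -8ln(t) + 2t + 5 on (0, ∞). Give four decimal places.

R'(t) = -8/t + 2 = 0 gives t = 4.
R''(t) = 8/t², which is positive for t > 0, so this is a local minimum.
R(4) = -8·ln(4) + 8 + 5 ≈ 1.9096.

1.9096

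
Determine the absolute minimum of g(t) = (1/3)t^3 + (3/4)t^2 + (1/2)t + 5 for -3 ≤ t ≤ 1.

g'(t) = t^2 + (3/2)t + 1/2, which vanishes at t = -1 and t = -1/2.
Evaluating at the critical points and endpoints: g(-3) = 5/4,  g(-1) = 59/12,  g(-1/2) = 235/48,  g(1) = 79/12.
So the minimum is g(-3) = 5/4.

5/4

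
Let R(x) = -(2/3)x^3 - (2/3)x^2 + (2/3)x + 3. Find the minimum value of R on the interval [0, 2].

-11/3

R'(x) = -2x^2 - (4/3)x + 2/3, whose only zero in [0, 2] is x = 1/3.
Candidates: R(0) = 3; R(1/3) = 253/81; R(2) = -11/3.
The minimum over the interval is -11/3, attained at x = 2.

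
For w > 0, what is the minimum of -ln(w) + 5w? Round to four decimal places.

R'(w) = -1/w + 5 = 0 gives w = 1/5.
R''(w) = 1/w², which is positive for w > 0, so this is a local minimum.
R(1/5) = -1·ln(1/5) + 1 ≈ 2.6094.

2.6094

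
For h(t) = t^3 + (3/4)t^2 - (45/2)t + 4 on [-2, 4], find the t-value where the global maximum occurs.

h'(t) = 3t^2 + (3/2)t - 45/2, whose only zero in [-2, 4] is t = 5/2.
Evaluating at the critical points and endpoints: h(-2) = 44, h(5/2) = -511/16, h(4) = -10.
Hence the absolute maximum is 44 at t = -2.

-2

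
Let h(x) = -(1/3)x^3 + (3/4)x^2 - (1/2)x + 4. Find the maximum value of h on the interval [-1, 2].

67/12

h'(x) = -x^2 + (3/2)x - 1/2, which vanishes at x = 1/2 and x = 1.
Candidates: h(-1) = 67/12, h(1/2) = 187/48, h(1) = 47/12, h(2) = 10/3.
Hence the absolute maximum is 67/12 at x = -1.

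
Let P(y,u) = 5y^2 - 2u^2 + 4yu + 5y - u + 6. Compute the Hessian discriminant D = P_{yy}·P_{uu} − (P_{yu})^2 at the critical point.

∂P/∂y = 10y + 4u + 5 = 0 and ∂P/∂u = 4y - 4u - 1 = 0, so (y, u) = (-2/7, -15/28).
The Hessian has P_{yy} = 10, P_{uu} = -4, P_{yu} = 4, giving D = -56 < 0, so the point is a saddle point.
D = (10)·(-4) − (4)^2 = -56.

-56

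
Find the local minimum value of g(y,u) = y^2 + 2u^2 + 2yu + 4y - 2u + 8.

-5

∂g/∂y = 2y + 2u + 4 = 0 and ∂g/∂u = 2y + 4u - 2 = 0, so (y, u) = (-5, 3).
The Hessian has g_{yy} = 2, g_{uu} = 4, g_{yu} = 2, giving D = 4 > 0 with g_{yy} > 0, so the point is a local minimum.
g(-5, 3) = -5.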